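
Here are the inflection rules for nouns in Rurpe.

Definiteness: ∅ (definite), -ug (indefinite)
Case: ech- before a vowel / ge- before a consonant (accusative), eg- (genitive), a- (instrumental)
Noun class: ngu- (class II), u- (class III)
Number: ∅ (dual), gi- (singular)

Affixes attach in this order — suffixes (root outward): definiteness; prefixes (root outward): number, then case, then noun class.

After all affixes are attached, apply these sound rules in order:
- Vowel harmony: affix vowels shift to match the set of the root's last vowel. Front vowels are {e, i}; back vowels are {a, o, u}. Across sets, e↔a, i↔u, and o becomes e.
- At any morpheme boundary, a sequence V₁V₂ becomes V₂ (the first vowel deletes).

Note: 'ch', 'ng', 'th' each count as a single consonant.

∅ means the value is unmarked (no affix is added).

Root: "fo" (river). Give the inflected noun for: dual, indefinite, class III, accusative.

ugafug

Attach definiteness indefinite -ug → foug.
number = dual: zero marking, form stays foug.
Attach case accusative ge- (before consonant 'f') → gefoug.
Attach noun class class III u- → ugefoug.
Apply vowel harmony: ugefoug → ugafoug.
Apply vowel deletion: ugafoug → ugafug.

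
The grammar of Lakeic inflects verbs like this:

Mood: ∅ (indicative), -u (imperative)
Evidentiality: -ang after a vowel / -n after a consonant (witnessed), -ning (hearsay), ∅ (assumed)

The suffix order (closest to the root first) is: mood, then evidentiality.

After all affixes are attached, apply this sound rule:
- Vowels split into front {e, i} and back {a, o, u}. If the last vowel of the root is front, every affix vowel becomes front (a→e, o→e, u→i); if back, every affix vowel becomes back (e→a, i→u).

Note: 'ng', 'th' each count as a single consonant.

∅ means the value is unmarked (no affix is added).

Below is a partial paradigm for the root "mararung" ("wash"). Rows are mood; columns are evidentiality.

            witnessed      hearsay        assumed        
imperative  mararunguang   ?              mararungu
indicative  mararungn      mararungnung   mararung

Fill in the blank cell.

mararungunung

Attach mood imperative -u → mararungu.
Attach evidentiality hearsay -ning → mararunguning.
Apply vowel harmony: mararunguning → mararungunung.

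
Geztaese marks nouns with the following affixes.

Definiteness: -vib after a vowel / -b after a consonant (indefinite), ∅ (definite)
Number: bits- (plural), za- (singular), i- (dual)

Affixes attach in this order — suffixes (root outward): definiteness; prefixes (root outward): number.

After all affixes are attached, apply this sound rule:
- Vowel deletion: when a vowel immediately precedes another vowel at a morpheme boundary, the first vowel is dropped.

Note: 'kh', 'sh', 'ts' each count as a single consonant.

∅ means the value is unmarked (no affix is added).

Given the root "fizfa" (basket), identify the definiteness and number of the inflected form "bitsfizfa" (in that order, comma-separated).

definite, plural

Segment: bits-fizfa.
definiteness: ∅ → definite.
number: bits- → plural.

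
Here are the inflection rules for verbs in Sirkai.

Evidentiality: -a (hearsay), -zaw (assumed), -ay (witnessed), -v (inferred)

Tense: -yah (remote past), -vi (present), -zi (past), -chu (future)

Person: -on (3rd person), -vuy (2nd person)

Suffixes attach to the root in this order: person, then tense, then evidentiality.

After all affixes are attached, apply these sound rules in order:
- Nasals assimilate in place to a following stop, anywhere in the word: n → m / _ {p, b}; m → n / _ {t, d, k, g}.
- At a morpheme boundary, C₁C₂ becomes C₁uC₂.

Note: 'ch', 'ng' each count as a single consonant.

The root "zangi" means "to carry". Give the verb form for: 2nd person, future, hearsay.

zangivuyuchua

Attach person 2nd person -vuy → zangivuy.
Attach tense future -chu → zangivuychu.
Attach evidentiality hearsay -a → zangivuychua.
Nasal assimilation: no change.
Apply epenthesis: zangivuychua → zangivuyuchua.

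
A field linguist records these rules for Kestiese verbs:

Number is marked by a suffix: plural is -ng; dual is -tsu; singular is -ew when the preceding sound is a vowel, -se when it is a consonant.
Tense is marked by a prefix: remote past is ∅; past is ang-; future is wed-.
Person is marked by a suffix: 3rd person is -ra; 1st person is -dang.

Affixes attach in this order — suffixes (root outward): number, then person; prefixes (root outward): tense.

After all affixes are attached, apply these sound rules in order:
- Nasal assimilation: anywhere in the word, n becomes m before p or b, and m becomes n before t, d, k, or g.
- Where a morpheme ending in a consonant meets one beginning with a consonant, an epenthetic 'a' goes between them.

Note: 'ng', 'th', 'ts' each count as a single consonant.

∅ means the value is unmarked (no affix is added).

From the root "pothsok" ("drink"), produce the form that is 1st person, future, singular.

wedapothsokasedang

Attach number singular -se (after consonant 'k') → pothsokse.
Attach person 1st person -dang → pothsoksedang.
Attach tense future wed- → wedpothsoksedang.
Nasal assimilation: no change.
Apply epenthesis: wedpothsoksedang → wedapothsokasedang.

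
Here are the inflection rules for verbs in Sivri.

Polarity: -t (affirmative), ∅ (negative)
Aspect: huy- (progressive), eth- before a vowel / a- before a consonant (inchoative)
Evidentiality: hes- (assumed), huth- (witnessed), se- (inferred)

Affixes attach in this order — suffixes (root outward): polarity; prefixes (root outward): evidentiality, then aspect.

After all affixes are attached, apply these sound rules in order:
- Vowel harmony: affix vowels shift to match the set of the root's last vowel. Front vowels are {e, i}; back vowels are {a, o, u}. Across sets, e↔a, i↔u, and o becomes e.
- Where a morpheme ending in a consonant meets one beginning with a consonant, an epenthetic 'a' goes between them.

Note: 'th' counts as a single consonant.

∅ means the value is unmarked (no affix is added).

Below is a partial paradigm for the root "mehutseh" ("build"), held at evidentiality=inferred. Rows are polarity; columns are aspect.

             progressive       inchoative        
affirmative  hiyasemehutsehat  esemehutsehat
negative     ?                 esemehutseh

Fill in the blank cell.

polarity = negative: zero marking, form stays mehutseh.
Attach evidentiality inferred se- → semehutseh.
Attach aspect progressive huy- → huysemehutseh.
Apply vowel harmony: huysemehutseh → hiysemehutseh.
Apply epenthesis: hiysemehutseh → hiyasemehutseh.

hiyasemehutseh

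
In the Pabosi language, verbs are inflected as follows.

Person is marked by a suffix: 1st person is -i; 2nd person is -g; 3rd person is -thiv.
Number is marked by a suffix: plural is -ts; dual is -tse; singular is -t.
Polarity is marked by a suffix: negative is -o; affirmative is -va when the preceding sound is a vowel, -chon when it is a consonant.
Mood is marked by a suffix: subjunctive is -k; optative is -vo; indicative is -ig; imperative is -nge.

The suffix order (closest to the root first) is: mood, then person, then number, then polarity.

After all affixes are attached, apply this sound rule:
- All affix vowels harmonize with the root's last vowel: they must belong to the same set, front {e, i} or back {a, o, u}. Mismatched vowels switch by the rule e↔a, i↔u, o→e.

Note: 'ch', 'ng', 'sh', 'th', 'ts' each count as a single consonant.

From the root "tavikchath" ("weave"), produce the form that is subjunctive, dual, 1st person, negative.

tavikchathkutsao

Attach mood subjunctive -k → tavikchathk.
Attach person 1st person -i → tavikchathki.
Attach number dual -tse → tavikchathkitse.
Attach polarity negative -o → tavikchathkitseo.
Apply vowel harmony: tavikchathkitseo → tavikchathkutsao.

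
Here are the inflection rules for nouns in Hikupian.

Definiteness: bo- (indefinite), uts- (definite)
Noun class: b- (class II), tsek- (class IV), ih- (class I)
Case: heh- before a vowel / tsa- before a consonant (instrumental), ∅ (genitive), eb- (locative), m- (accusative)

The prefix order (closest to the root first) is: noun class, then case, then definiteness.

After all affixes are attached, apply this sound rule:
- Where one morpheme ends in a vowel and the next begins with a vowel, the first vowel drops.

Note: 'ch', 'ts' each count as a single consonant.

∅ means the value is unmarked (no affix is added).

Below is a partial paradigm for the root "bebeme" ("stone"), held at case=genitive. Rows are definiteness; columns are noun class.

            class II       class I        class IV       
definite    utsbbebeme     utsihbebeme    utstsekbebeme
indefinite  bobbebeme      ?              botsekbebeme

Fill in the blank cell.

bihbebeme

Attach noun class class I ih- → ihbebeme.
case = genitive: zero marking, form stays ihbebeme.
Attach definiteness indefinite bo- → boihbebeme.
Apply vowel deletion: boihbebeme → bihbebeme.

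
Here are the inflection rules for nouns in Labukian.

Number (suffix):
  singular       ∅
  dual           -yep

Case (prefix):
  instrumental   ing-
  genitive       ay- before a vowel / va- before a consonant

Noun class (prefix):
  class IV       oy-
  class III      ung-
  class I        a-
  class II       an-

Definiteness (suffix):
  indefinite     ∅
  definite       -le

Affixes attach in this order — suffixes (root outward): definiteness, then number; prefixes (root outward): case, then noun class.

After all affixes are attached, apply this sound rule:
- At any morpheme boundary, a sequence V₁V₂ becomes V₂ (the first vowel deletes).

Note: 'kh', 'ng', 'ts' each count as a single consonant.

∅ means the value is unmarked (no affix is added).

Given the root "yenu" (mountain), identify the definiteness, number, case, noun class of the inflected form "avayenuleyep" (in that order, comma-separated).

Segment: a-va-yenu-le-yep.
definiteness: -le → definite.
number: -yep → dual.
case: ay/va- → genitive.
noun class: a- → class I.

definite, dual, genitive, class I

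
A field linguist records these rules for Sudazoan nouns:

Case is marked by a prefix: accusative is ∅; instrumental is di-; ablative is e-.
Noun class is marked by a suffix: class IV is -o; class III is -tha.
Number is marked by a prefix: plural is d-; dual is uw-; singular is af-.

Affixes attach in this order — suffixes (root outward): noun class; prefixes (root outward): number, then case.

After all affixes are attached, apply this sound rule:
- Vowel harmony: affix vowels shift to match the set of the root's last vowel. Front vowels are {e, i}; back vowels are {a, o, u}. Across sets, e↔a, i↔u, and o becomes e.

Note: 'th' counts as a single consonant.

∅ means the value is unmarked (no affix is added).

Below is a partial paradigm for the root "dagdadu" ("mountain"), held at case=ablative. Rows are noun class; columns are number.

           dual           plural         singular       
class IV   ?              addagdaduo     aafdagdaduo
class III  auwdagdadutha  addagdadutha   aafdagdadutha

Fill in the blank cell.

Attach number dual uw- → uwdagdadu.
Attach case ablative e- → euwdagdadu.
Attach noun class class IV -o → euwdagdaduo.
Apply vowel harmony: euwdagdaduo → auwdagdaduo.

auwdagdaduo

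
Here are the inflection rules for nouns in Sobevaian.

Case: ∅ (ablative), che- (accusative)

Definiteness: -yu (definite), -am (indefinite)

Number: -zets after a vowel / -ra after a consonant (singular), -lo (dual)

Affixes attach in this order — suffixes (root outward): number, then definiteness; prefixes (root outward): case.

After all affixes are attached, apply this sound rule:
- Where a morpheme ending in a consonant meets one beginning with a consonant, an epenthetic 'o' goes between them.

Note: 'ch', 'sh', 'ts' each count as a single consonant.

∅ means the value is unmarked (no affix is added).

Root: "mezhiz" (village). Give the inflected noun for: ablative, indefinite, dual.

case = ablative: zero marking, form stays mezhiz.
Attach number dual -lo → mezhizlo.
Attach definiteness indefinite -am → mezhizloam.
Apply epenthesis: mezhizloam → mezhizoloam.

mezhizoloam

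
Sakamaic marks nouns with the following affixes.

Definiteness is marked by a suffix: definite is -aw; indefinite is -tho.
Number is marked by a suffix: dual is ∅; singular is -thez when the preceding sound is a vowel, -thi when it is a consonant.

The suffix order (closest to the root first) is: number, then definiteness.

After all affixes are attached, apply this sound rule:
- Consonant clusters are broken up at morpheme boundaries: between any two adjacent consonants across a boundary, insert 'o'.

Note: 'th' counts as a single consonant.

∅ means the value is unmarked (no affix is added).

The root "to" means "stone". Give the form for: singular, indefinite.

tothezotho

Attach number singular -thez (after vowel 'o') → tothez.
Attach definiteness indefinite -tho → totheztho.
Apply epenthesis: totheztho → tothezotho.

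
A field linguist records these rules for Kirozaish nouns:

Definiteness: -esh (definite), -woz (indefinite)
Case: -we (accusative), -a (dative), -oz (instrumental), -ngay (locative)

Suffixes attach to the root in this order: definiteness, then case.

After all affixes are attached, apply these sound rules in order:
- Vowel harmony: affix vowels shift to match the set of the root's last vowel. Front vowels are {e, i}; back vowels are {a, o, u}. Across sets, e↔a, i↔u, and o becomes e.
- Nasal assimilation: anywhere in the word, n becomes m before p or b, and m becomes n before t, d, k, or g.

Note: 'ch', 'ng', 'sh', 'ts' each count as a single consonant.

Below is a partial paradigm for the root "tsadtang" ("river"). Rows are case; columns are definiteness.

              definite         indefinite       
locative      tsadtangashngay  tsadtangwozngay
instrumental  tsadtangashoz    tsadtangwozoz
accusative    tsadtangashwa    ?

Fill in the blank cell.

Attach definiteness indefinite -woz → tsadtangwoz.
Attach case accusative -we → tsadtangwozwe.
Apply vowel harmony: tsadtangwozwe → tsadtangwozwa.
Nasal assimilation: no change.

tsadtangwozwa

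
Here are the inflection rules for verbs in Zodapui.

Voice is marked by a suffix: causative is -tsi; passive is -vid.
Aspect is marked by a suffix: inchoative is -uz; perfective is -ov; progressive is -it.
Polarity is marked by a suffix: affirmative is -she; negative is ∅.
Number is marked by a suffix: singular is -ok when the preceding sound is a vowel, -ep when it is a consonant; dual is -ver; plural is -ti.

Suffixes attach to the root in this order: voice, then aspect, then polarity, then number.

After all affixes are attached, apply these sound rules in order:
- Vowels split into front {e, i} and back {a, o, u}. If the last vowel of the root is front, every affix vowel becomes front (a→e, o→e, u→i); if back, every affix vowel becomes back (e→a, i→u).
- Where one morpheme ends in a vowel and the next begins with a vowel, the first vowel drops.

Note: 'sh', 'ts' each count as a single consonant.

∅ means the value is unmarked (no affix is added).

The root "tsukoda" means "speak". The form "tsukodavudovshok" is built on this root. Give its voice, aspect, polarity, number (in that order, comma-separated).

passive, perfective, affirmative, singular

Segment: tsukoda-vid-ov-she-ok.
voice: -vid → passive.
aspect: -ov → perfective.
polarity: -she → affirmative.
number: -ok/ep → singular.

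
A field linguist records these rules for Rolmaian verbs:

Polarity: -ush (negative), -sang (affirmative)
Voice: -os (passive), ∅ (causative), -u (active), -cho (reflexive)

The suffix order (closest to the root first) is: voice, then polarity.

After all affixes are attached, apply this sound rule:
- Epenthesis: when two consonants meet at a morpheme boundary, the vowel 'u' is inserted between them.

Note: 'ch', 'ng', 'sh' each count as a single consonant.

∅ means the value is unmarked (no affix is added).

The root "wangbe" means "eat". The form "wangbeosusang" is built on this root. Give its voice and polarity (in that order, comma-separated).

passive, affirmative

Segment: wangbe-os-sang.
voice: -os → passive.
polarity: -sang → affirmative.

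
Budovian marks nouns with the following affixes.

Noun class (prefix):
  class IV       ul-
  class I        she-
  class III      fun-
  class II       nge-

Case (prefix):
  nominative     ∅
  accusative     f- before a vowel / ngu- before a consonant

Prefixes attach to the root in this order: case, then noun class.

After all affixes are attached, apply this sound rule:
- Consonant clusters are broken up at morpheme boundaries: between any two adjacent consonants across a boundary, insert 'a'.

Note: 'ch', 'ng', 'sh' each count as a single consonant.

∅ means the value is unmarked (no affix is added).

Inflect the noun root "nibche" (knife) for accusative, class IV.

ulangunibche

Attach case accusative ngu- (before consonant 'n') → ngunibche.
Attach noun class class IV ul- → ulngunibche.
Apply epenthesis: ulngunibche → ulangunibche.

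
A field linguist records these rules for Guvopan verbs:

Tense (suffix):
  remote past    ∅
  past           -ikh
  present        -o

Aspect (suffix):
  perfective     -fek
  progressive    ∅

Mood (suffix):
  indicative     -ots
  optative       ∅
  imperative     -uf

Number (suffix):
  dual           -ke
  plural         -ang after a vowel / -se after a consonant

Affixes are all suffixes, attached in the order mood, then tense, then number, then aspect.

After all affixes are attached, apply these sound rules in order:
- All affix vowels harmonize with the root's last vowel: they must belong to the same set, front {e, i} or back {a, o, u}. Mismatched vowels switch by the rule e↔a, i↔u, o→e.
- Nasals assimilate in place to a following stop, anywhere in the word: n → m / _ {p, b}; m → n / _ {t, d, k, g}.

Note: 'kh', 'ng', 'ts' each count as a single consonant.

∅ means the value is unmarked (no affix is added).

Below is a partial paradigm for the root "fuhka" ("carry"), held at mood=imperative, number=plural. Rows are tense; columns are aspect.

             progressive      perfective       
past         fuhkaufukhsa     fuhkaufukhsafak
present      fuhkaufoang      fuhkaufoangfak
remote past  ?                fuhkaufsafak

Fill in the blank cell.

Attach mood imperative -uf → fuhkauf.
tense = remote past: zero marking, form stays fuhkauf.
Attach number plural -se (after consonant 'f') → fuhkaufse.
aspect = progressive: zero marking, form stays fuhkaufse.
Apply vowel harmony: fuhkaufse → fuhkaufsa.
Nasal assimilation: no change.

fuhkaufsa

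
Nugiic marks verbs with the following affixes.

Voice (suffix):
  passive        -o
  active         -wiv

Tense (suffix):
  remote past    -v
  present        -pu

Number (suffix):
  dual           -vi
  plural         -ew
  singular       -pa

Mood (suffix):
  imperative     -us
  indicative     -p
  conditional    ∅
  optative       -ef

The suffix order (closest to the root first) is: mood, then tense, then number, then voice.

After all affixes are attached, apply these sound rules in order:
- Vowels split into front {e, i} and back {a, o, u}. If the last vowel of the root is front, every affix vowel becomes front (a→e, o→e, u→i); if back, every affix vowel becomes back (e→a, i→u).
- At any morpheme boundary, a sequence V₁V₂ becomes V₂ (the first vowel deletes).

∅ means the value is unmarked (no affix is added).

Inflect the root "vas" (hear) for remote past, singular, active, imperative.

Attach mood imperative -us → vasus.
Attach tense remote past -v → vasusv.
Attach number singular -pa → vasusvpa.
Attach voice active -wiv → vasusvpawiv.
Apply vowel harmony: vasusvpawiv → vasusvpawuv.
Vowel deletion: no change.

vasusvpawuv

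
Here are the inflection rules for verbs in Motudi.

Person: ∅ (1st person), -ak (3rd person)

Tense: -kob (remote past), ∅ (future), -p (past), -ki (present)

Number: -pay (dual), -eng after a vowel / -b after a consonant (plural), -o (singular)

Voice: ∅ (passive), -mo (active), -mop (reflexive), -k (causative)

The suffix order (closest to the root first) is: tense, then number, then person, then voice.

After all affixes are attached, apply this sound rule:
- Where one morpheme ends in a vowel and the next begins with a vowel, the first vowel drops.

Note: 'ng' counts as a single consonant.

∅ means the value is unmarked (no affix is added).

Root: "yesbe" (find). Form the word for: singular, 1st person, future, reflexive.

yesbomop

tense = future: zero marking, form stays yesbe.
Attach number singular -o → yesbeo.
person = 1st person: zero marking, form stays yesbeo.
Attach voice reflexive -mop → yesbeomop.
Apply vowel deletion: yesbeomop → yesbomop.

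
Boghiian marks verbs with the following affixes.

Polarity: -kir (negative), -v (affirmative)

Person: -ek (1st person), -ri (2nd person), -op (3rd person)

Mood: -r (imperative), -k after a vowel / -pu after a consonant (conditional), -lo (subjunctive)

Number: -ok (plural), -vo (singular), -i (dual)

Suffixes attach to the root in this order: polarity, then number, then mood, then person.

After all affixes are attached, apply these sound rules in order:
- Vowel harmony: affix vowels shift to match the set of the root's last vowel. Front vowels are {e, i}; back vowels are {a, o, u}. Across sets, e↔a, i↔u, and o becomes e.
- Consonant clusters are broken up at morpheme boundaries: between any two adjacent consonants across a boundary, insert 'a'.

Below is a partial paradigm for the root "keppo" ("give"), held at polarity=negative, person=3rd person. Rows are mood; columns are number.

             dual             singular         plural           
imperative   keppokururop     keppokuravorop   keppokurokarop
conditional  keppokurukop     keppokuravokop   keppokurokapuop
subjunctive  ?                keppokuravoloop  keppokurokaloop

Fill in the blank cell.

keppokuruloop

Attach polarity negative -kir → keppokir.
Attach number dual -i → keppokiri.
Attach mood subjunctive -lo → keppokirilo.
Attach person 3rd person -op → keppokiriloop.
Apply vowel harmony: keppokiriloop → keppokuruloop.
Epenthesis: no change.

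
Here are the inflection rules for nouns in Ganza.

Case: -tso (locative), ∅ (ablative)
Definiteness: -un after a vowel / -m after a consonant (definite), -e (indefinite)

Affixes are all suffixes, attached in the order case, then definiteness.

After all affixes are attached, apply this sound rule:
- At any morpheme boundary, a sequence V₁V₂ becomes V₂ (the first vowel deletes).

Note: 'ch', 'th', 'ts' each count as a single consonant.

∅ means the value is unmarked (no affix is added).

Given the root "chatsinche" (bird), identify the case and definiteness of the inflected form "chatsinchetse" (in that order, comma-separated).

locative, indefinite

Segment: chatsinche-tso-e.
case: -tso → locative.
definiteness: -e → indefinite.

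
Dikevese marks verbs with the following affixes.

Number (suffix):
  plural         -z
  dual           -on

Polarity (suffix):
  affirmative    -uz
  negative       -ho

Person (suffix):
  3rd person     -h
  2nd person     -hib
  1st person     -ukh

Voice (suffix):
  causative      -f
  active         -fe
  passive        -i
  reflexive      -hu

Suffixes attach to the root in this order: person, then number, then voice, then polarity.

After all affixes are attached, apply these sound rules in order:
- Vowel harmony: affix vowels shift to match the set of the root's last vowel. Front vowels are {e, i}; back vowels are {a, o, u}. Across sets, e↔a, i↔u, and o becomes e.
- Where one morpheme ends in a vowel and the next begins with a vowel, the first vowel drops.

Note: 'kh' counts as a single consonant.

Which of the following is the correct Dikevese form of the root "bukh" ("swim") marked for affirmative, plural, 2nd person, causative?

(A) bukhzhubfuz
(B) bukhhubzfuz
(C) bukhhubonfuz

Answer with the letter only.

Attach person 2nd person -hib → bukhhib.
Attach number plural -z → bukhhibz.
Attach voice causative -f → bukhhibzf.
Attach polarity affirmative -uz → bukhhibzfuz.
Apply vowel harmony: bukhhibzfuz → bukhhubzfuz.
Vowel deletion: no change.
So the correct form is bukhhubzfuz, option (B).
(A) bukhzhubfuz is wrong: it has the affixes in the wrong order.
(C) bukhhubonfuz is wrong: it uses dual instead of plural for number.

B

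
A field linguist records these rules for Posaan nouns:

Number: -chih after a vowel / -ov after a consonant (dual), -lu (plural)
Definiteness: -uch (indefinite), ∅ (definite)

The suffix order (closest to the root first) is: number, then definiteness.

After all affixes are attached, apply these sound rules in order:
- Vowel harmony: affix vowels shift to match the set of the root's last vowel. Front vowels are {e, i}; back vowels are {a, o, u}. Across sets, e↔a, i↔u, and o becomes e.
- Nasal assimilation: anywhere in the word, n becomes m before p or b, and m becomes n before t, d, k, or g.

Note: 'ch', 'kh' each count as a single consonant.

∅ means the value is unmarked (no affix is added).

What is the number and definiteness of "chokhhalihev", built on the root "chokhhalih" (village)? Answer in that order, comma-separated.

dual, definite

Segment: chokhhalih-ov.
number: -chih/ov → dual.
definiteness: ∅ → definite.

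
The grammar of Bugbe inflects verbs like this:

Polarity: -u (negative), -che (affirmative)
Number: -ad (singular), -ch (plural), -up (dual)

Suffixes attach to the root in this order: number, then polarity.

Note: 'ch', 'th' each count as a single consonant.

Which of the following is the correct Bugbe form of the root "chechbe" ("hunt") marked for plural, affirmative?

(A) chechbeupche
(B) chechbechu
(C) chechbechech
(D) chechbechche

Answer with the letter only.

D

Attach number plural -ch → chechbech.
Attach polarity affirmative -che → chechbechche.
So the correct form is chechbechche, option (D).
(A) chechbeupche is wrong: it uses dual instead of plural for number.
(C) chechbechech is wrong: it has the affixes in the wrong order.
(B) chechbechu is wrong: it uses negative instead of affirmative for polarity.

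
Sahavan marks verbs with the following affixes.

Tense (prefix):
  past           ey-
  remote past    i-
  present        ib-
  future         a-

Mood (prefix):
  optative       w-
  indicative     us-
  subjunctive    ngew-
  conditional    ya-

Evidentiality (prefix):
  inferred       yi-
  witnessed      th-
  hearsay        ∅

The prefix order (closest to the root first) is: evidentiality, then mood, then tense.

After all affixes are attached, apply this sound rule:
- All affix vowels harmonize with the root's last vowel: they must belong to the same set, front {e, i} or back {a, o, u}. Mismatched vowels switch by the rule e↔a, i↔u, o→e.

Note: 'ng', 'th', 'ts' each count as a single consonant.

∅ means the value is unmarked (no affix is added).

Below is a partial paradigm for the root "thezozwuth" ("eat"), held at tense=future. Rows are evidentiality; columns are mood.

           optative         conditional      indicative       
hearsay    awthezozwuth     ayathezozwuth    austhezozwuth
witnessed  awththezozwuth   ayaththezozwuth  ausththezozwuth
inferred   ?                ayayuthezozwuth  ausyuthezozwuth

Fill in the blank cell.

awyuthezozwuth

Attach evidentiality inferred yi- → yithezozwuth.
Attach mood optative w- → wyithezozwuth.
Attach tense future a- → awyithezozwuth.
Apply vowel harmony: awyithezozwuth → awyuthezozwuth.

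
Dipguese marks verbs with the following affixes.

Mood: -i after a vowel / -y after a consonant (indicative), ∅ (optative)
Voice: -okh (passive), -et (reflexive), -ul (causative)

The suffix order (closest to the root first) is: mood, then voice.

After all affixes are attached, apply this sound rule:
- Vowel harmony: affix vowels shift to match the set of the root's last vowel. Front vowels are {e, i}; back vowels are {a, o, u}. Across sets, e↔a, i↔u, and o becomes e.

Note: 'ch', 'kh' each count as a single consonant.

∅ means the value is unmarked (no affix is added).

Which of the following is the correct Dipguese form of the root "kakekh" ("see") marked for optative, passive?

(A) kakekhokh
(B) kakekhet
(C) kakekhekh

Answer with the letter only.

C

mood = optative: zero marking, form stays kakekh.
Attach voice passive -okh → kakekhokh.
Apply vowel harmony: kakekhokh → kakekhekh.
So the correct form is kakekhekh, option (C).
(A) kakekhokh is wrong: it fails to apply the sound rule(s).
(B) kakekhet is wrong: it uses reflexive instead of passive for voice.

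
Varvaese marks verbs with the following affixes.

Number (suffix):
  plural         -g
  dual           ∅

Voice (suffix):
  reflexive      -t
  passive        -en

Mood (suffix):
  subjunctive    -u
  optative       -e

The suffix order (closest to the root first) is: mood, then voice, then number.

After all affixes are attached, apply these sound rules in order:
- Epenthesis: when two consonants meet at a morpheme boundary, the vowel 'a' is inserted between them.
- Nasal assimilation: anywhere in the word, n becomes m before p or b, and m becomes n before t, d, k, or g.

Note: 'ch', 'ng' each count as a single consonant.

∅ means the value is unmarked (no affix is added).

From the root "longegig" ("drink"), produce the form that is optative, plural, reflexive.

Attach mood optative -e → longegige.
Attach voice reflexive -t → longegiget.
Attach number plural -g → longegigetg.
Apply epenthesis: longegigetg → longegigetag.
Nasal assimilation: no change.

longegigetag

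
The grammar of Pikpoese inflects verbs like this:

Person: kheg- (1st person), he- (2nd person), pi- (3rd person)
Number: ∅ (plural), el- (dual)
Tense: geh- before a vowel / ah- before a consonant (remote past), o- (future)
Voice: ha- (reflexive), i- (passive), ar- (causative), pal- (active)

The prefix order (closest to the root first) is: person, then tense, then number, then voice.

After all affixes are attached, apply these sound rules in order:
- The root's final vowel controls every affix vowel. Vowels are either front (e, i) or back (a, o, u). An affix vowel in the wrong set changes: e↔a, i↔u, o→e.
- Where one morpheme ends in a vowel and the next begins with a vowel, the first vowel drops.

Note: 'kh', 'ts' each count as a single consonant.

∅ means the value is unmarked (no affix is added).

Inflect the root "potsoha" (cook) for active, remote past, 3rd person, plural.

palahpupotsoha

Attach person 3rd person pi- → pipotsoha.
Attach tense remote past ah- (before consonant 'p') → ahpipotsoha.
number = plural: zero marking, form stays ahpipotsoha.
Attach voice active pal- → palahpipotsoha.
Apply vowel harmony: palahpipotsoha → palahpupotsoha.
Vowel deletion: no change.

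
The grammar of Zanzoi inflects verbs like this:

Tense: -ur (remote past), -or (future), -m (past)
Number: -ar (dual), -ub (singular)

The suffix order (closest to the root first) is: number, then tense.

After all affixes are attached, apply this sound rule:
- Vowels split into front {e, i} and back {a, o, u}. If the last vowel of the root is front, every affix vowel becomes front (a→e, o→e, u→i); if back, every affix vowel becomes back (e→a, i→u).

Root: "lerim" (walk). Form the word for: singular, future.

Attach number singular -ub → lerimub.
Attach tense future -or → lerimubor.
Apply vowel harmony: lerimubor → lerimiber.

lerimiber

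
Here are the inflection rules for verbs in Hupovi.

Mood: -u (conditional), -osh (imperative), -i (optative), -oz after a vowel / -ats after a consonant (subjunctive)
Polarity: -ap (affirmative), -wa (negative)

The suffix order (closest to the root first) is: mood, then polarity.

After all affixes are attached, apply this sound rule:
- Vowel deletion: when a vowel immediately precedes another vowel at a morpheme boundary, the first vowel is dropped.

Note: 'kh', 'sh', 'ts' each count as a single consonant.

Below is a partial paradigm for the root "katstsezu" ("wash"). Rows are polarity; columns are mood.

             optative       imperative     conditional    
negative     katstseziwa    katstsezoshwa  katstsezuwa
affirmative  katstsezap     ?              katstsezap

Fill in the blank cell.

Attach mood imperative -osh → katstsezuosh.
Attach polarity affirmative -ap → katstsezuoshap.
Apply vowel deletion: katstsezuoshap → katstsezoshap.

katstsezoshap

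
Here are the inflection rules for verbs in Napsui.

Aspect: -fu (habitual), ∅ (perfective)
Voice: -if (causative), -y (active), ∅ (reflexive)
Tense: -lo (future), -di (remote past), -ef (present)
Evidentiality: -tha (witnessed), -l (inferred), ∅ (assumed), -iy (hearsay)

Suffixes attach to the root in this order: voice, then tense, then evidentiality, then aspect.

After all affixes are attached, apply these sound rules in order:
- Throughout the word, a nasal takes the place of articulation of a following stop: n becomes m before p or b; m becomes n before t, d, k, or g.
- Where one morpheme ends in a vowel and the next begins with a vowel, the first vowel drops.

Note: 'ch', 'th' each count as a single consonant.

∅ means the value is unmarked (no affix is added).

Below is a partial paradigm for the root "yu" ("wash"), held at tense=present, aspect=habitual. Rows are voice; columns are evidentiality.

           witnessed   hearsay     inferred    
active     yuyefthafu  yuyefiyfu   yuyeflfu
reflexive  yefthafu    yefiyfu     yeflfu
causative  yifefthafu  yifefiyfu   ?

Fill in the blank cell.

yifeflfu

Attach voice causative -if → yuif.
Attach tense present -ef → yuifef.
Attach evidentiality inferred -l → yuifefl.
Attach aspect habitual -fu → yuifeflfu.
Nasal assimilation: no change.
Apply vowel deletion: yuifeflfu → yifeflfu.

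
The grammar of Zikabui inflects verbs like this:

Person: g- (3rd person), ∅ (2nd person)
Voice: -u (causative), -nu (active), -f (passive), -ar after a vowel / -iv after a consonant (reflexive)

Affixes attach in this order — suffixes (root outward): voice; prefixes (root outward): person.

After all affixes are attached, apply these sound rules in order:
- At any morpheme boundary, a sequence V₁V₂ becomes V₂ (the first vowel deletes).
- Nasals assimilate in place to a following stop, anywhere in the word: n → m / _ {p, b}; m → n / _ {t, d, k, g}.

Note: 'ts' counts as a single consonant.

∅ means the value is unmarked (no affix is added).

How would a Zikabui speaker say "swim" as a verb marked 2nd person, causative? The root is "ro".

person = 2nd person: zero marking, form stays ro.
Attach voice causative -u → rou.
Apply vowel deletion: rou → ru.
Nasal assimilation: no change.

ru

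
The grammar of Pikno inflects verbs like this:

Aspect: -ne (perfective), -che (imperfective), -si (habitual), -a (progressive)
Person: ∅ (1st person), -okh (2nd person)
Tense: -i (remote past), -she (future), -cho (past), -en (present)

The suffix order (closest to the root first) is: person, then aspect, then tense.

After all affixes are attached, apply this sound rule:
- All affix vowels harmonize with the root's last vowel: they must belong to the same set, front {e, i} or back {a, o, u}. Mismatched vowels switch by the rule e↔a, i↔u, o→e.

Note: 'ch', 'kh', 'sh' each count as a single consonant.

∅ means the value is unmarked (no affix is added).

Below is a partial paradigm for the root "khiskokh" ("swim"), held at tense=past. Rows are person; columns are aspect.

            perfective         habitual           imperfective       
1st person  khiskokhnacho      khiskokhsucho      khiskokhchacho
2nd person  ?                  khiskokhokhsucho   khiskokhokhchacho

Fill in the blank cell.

khiskokhokhnacho

Attach person 2nd person -okh → khiskokhokh.
Attach aspect perfective -ne → khiskokhokhne.
Attach tense past -cho → khiskokhokhnecho.
Apply vowel harmony: khiskokhokhnecho → khiskokhokhnacho.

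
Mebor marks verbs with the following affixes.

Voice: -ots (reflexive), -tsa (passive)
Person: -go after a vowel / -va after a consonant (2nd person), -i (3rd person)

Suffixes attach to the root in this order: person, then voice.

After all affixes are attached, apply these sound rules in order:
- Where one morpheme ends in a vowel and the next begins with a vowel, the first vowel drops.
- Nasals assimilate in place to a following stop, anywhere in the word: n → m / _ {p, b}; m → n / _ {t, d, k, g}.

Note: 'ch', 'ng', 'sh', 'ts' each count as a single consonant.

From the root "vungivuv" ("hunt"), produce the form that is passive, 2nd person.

vungivuvvatsa

Attach person 2nd person -va (after consonant 'v') → vungivuvva.
Attach voice passive -tsa → vungivuvvatsa.
Vowel deletion: no change.
Nasal assimilation: no change.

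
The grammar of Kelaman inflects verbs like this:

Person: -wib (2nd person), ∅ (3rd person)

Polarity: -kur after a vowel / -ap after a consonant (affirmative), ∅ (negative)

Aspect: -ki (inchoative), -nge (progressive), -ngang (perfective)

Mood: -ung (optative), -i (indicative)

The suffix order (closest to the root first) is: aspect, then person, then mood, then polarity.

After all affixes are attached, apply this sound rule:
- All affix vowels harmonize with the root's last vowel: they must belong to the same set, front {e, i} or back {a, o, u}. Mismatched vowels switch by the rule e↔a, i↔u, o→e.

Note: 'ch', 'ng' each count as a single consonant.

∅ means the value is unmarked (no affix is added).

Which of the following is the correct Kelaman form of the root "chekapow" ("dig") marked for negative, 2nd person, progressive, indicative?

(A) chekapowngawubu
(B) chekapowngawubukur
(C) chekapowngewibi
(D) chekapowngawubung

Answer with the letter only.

A

Attach aspect progressive -nge → chekapownge.
Attach person 2nd person -wib → chekapowngewib.
Attach mood indicative -i → chekapowngewibi.
polarity = negative: zero marking, form stays chekapowngewibi.
Apply vowel harmony: chekapowngewibi → chekapowngawubu.
So the correct form is chekapowngawubu, option (A).
(C) chekapowngewibi is wrong: it fails to apply the sound rule(s).
(B) chekapowngawubukur is wrong: it uses affirmative instead of negative for polarity.
(D) chekapowngawubung is wrong: it uses optative instead of indicative for mood.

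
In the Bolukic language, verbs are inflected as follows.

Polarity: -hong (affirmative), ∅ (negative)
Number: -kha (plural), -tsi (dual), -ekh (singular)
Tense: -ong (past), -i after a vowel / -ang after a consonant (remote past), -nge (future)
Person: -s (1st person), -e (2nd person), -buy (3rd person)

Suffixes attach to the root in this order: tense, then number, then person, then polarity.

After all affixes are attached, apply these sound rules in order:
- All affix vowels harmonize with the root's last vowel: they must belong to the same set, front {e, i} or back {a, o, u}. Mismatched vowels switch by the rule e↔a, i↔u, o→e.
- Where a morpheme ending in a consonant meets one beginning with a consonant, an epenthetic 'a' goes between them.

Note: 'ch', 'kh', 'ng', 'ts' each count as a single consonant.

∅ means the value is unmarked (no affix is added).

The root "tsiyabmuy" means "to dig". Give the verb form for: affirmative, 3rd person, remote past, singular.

Attach tense remote past -ang (after consonant 'y') → tsiyabmuyang.
Attach number singular -ekh → tsiyabmuyangekh.
Attach person 3rd person -buy → tsiyabmuyangekhbuy.
Attach polarity affirmative -hong → tsiyabmuyangekhbuyhong.
Apply vowel harmony: tsiyabmuyangekhbuyhong → tsiyabmuyangakhbuyhong.
Apply epenthesis: tsiyabmuyangakhbuyhong → tsiyabmuyangakhabuyahong.

tsiyabmuyangakhabuyahong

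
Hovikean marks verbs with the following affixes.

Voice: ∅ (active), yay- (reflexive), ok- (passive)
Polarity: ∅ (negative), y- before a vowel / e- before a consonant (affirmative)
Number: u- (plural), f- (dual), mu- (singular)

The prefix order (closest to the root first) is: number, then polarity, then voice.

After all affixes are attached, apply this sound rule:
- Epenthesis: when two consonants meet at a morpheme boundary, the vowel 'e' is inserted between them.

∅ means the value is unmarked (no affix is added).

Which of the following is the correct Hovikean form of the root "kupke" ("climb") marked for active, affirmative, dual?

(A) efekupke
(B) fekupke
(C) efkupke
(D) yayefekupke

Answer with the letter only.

A

Attach number dual f- → fkupke.
Attach polarity affirmative e- (before consonant 'f') → efkupke.
voice = active: zero marking, form stays efkupke.
Apply epenthesis: efkupke → efekupke.
So the correct form is efekupke, option (A).
(C) efkupke is wrong: it fails to apply the sound rule(s).
(D) yayefekupke is wrong: it uses reflexive instead of active for voice.
(B) fekupke is wrong: it has the affixes in the wrong order.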